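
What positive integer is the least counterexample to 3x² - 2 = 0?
Testing positive integers:
x = 1: LHS = 3·1² - 2 = 1; 1 = 0 — FAILS  ← smallest positive counterexample

Answer: x = 1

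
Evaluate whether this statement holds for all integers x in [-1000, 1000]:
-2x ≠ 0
The claim fails at x = 0:
x = 0: LHS = -2·0 = 0; 0 ≠ 0 — FAILS

Because a single integer refutes it, the statement is false.

Answer: False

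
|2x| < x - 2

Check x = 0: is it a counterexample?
Substitute x = 0 into the relation:
x = 0: LHS = |2·0| = |0| = 0, RHS = 0 - 2 = -2; 0 < -2 — FAILS

Since the claim fails at x = 0, this value is a counterexample.

Answer: Yes, x = 0 is a counterexample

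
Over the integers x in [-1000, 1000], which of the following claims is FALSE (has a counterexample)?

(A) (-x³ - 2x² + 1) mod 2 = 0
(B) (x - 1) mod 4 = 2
(A) x = 0: LHS = (-0³ - 2·0² + 1) mod 2 = 1 mod 2 = 1; 1 = 0 — FAILS
(B) x = 0: LHS = (0 - 1) mod 4 = (-1) mod 4 = 3; 3 = 2 — FAILS

Answer: Both A and B are false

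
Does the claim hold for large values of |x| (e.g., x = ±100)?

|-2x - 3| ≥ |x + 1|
x = 100: LHS = |-2·100 - 3| = |-203| = 203, RHS = |100 + 1| = |101| = 101; 203 ≥ 101 — holds
x = -100: LHS = |-2·(-100) - 3| = |197| = 197, RHS = |(-100) + 1| = |-99| = 99; 197 ≥ 99 — holds

Answer: Yes, holds for both x = 100 and x = -100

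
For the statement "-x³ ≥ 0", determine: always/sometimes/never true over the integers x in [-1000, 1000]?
Holds at x = 0: LHS = -0³ = 0; 0 ≥ 0 — holds
Fails at x = 1: LHS = -1³ = -1; -1 ≥ 0 — FAILS
It is satisfied by some integers in the range but not all.

Answer: Sometimes true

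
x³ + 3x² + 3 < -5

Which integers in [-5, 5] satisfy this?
Holds for: {-5, -4}
Fails for: {-3, -2, -1, 0, 1, 2, 3, 4, 5}

Answer: {-5, -4}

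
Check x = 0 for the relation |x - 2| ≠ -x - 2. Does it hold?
x = 0: LHS = |0 - 2| = |-2| = 2, RHS = -0 - 2 = -2; 2 ≠ -2 — holds

The relation is satisfied at x = 0.

Answer: Yes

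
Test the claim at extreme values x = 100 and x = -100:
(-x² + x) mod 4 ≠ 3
x = 100: LHS = (-100² + 100) mod 4 = (-9900) mod 4 = 0; 0 ≠ 3 — holds
x = -100: LHS = (-(-100)² + (-100)) mod 4 = (-10100) mod 4 = 0; 0 ≠ 3 — holds

Answer: Yes, holds for both x = 100 and x = -100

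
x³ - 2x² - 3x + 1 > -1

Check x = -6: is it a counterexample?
Substitute x = -6 into the relation:
x = -6: LHS = (-6)³ - 2·(-6)² - 3·(-6) + 1 = -269; -269 > -1 — FAILS

Since the claim fails at x = -6, this value is a counterexample.

Answer: Yes, x = -6 is a counterexample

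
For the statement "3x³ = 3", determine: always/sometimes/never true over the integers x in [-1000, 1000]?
Holds at x = 1: LHS = 3·1³ = 3; 3 = 3 — holds
Fails at x = 0: LHS = 3·0³ = 0; 0 = 3 — FAILS
It is satisfied by some integers in the range but not all.

Answer: Sometimes true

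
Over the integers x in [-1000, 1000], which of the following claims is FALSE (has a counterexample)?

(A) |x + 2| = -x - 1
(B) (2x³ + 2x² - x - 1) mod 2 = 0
(A) x = 0: LHS = |0 + 2| = |2| = 2, RHS = -0 - 1 = -1; 2 = -1 — FAILS
(B) x = 0: LHS = (2·0³ + 2·0² - 0 - 1) mod 2 = (-1) mod 2 = 1; 1 = 0 — FAILS

Answer: Both A and B are false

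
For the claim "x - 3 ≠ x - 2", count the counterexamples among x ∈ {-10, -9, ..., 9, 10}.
Over all integers in [-10, 10], LHS − RHS is always negative; it is closest to 0 at x = 0, where it equals -1:
x = 0: LHS = 0 - 3 = -3, RHS = 0 - 2 = -2; -3 ≠ -2 — holds
At the ends of the range:
x = -10: LHS = (-10) - 3 = -13, RHS = (-10) - 2 = -12; -13 ≠ -12 — holds
x = 10: LHS = 10 - 3 = 7, RHS = 10 - 2 = 8; 7 ≠ 8 — holds
Hence LHS − RHS is never 0, i.e. the two sides are never equal, so the relation holds for every integer in [-10, 10].

No counterexample appears in that range.

Answer: 0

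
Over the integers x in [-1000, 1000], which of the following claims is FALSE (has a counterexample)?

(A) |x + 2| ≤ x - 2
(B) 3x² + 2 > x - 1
(A) x = 0: LHS = |0 + 2| = |2| = 2, RHS = 0 - 2 = -2; 2 ≤ -2 — FAILS

(B) Over all integers in [-1000, 1000], LHS − RHS is smallest at x = 0, where it equals 3:
x = 0: LHS = 3·0² + 2 = 2, RHS = 0 - 1 = -1; 2 > -1 — holds
At the ends of the range:
x = -1000: LHS = 3·(-1000)² + 2 = 3000002, RHS = (-1000) - 1 = -1001; 3000002 > -1001 — holds
x = 1000: LHS = 3·1000² + 2 = 3000002, RHS = 1000 - 1 = 999; 3000002 > 999 — holds
Hence LHS − RHS is never zero or negative, i.e. LHS > RHS throughout, so the relation holds for every integer in [-1000, 1000].

Only (A) has a counterexample.

Answer: A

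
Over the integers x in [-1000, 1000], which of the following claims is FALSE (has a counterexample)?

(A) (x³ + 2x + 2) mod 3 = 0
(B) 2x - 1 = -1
(A) x = 0: LHS = (0³ + 2·0 + 2) mod 3 = 2 mod 3 = 2; 2 = 0 — FAILS
(B) x = 1: LHS = 2·1 - 1 = 1; 1 = -1 — FAILS

Answer: Both A and B are false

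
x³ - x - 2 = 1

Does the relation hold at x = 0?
x = 0: LHS = 0³ - 0 - 2 = -2; -2 = 1 — FAILS

The relation fails at x = 0, so x = 0 is a counterexample.

Answer: No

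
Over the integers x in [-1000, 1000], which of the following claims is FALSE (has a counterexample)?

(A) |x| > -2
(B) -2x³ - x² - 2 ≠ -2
(A) An absolute value is never negative, so the left side is ≥ 0 for every x, while the right side is -2. Tightest case in [-1000, 1000] is x = 0:
x = 0: LHS = |0| = 0; 0 > -2 — holds
Hence LHS − RHS is never zero or negative, i.e. LHS > RHS throughout, so the relation holds for every integer in [-1000, 1000].

(B) x = 0: LHS = -2·0³ - 0² - 2 = -2; -2 ≠ -2 — FAILS

Only (B) has a counterexample.

Answer: B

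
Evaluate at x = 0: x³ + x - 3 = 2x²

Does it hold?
x = 0: LHS = 0³ + 0 - 3 = -3, RHS = 2·0² = 0; -3 = 0 — FAILS

The relation fails at x = 0, so x = 0 is a counterexample.

Answer: No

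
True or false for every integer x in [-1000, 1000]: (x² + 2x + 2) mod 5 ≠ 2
The claim fails at x = 0:
x = 0: LHS = (0² + 2·0 + 2) mod 5 = 2 mod 5 = 2; 2 ≠ 2 — FAILS

Because a single integer refutes it, the statement is false.

Answer: False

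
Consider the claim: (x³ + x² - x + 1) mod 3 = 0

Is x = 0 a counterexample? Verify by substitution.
Substitute x = 0 into the relation:
x = 0: LHS = (0³ + 0² - 0 + 1) mod 3 = 1 mod 3 = 1; 1 = 0 — FAILS

Since the claim fails at x = 0, this value is a counterexample.

Answer: Yes, x = 0 is a counterexample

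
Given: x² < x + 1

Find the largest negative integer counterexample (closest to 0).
Testing negative integers from -1 downward:
x = -1: LHS = (-1)² = 1, RHS = (-1) + 1 = 0; 1 < 0 — FAILS  ← closest negative counterexample to 0

Answer: x = -1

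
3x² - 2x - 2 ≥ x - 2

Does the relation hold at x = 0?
x = 0: LHS = 3·0² - 2·0 - 2 = -2, RHS = 0 - 2 = -2; -2 ≥ -2 — holds

The relation is satisfied at x = 0.

Answer: Yes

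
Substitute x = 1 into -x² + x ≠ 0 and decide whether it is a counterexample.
Substitute x = 1 into the relation:
x = 1: LHS = -1² + 1 = 0; 0 ≠ 0 — FAILS

Since the claim fails at x = 1, this value is a counterexample.

Answer: Yes, x = 1 is a counterexample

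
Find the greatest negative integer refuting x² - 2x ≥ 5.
Testing negative integers from -1 downward:
x = -1: LHS = (-1)² - 2·(-1) = 3; 3 ≥ 5 — FAILS  ← closest negative counterexample to 0

Answer: x = -1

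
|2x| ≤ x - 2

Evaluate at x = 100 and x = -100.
x = 100: LHS = |2·100| = |200| = 200, RHS = 100 - 2 = 98; 200 ≤ 98 — FAILS
x = -100: LHS = |2·(-100)| = |-200| = 200, RHS = (-100) - 2 = -102; 200 ≤ -102 — FAILS

Answer: No, fails for both x = 100 and x = -100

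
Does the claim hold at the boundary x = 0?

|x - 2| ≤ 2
x = 0: LHS = |0 - 2| = |-2| = 2; 2 ≤ 2 — holds

The relation is satisfied at x = 0.

Answer: Yes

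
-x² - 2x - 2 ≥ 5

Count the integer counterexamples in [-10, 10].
Counterexamples in [-10, 10]: {-10, -9, -8, -7, -6, -5, -4, -3, -2, -1, 0, 1, 2, 3, 4, 5, 6, 7, 8, 9, 10}.

Counting them gives 21 values.

Answer: 21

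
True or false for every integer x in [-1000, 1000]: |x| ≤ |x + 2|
The claim fails at x = -2:
x = -2: LHS = |-2| = 2, RHS = |(-2) + 2| = |0| = 0; 2 ≤ 0 — FAILS

Because a single integer refutes it, the statement is false.

Answer: False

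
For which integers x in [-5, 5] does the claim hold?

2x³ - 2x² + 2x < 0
Holds for: {-5, -4, -3, -2, -1}
Fails for: {0, 1, 2, 3, 4, 5}

Answer: {-5, -4, -3, -2, -1}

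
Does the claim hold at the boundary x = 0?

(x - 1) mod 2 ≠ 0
x = 0: LHS = (0 - 1) mod 2 = (-1) mod 2 = 1; 1 ≠ 0 — holds

The relation is satisfied at x = 0.

Answer: Yes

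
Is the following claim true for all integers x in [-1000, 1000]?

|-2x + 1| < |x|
The claim fails at x = 0:
x = 0: LHS = |-2·0 + 1| = |1| = 1, RHS = |0| = 0; 1 < 0 — FAILS

Because a single integer refutes it, the statement is false.

Answer: False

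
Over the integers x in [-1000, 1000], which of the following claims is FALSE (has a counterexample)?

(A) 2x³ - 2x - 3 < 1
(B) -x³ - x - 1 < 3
(A) x = 2: LHS = 2·2³ - 2·2 - 3 = 9; 9 < 1 — FAILS
(B) x = -2: LHS = -(-2)³ - (-2) - 1 = 9; 9 < 3 — FAILS

Answer: Both A and B are false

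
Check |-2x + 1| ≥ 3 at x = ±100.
x = 100: LHS = |-2·100 + 1| = |-199| = 199; 199 ≥ 3 — holds
x = -100: LHS = |-2·(-100) + 1| = |201| = 201; 201 ≥ 3 — holds

Answer: Yes, holds for both x = 100 and x = -100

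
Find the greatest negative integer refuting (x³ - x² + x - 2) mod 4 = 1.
Testing negative integers from -1 downward:
x = -1: LHS = ((-1)³ - (-1)² + (-1) - 2) mod 4 = (-5) mod 4 = 3; 3 = 1 — FAILS  ← closest negative counterexample to 0

Answer: x = -1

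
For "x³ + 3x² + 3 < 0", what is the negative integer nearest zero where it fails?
Testing negative integers from -1 downward:
x = -1: LHS = (-1)³ + 3·(-1)² + 3 = 5; 5 < 0 — FAILS  ← closest negative counterexample to 0

Answer: x = -1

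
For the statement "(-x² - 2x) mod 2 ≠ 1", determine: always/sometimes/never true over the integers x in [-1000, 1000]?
Holds at x = 0: LHS = (-0² - 2·0) mod 2 = 0 mod 2 = 0; 0 ≠ 1 — holds
Fails at x = 1: LHS = (-1² - 2·1) mod 2 = (-3) mod 2 = 1; 1 ≠ 1 — FAILS
It is satisfied by some integers in the range but not all.

Answer: Sometimes true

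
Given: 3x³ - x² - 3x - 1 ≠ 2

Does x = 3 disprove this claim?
Substitute x = 3 into the relation:
x = 3: LHS = 3·3³ - 3² - 3·3 - 1 = 62; 62 ≠ 2 — holds

The relation holds at x = 3, so it is not a counterexample.

Answer: No, x = 3 is not a counterexample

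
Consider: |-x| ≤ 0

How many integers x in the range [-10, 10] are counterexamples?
Counterexamples in [-10, 10]: {-10, -9, -8, -7, -6, -5, -4, -3, -2, -1, 1, 2, 3, 4, 5, 6, 7, 8, 9, 10}.

Counting them gives 20 values.

Answer: 20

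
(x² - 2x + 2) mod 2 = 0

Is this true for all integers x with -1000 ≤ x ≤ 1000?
The claim fails at x = 1:
x = 1: LHS = (1² - 2·1 + 2) mod 2 = 1 mod 2 = 1; 1 = 0 — FAILS

Because a single integer refutes it, the statement is false.

Answer: False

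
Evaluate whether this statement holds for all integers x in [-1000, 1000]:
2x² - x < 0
The claim fails at x = 0:
x = 0: LHS = 2·0² - 0 = 0; 0 < 0 — FAILS

Because a single integer refutes it, the statement is false.

Answer: False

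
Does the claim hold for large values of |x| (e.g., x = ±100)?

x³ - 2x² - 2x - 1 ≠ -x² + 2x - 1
x = 100: LHS = 100³ - 2·100² - 2·100 - 1 = 979799, RHS = -100² + 2·100 - 1 = -9801; 979799 ≠ -9801 — holds
x = -100: LHS = (-100)³ - 2·(-100)² - 2·(-100) - 1 = -1019801, RHS = -(-100)² + 2·(-100) - 1 = -10201; -1019801 ≠ -10201 — holds

Answer: Yes, holds for both x = 100 and x = -100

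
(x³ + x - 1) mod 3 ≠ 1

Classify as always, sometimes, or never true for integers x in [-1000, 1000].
Holds at x = 0: LHS = (0³ + 0 - 1) mod 3 = (-1) mod 3 = 2; 2 ≠ 1 — holds
Fails at x = 1: LHS = (1³ + 1 - 1) mod 3 = 1 mod 3 = 1; 1 ≠ 1 — FAILS
It is satisfied by some integers in the range but not all.

Answer: Sometimes true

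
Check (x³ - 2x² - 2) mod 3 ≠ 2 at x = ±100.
x = 100: LHS = (100³ - 2·100² - 2) mod 3 = 979998 mod 3 = 0; 0 ≠ 2 — holds
x = -100: LHS = ((-100)³ - 2·(-100)² - 2) mod 3 = (-1020002) mod 3 = 1; 1 ≠ 2 — holds

Answer: Yes, holds for both x = 100 and x = -100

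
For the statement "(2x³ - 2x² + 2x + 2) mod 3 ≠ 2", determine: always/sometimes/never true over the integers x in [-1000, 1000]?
Holds at x = 1: LHS = (2·1³ - 2·1² + 2·1 + 2) mod 3 = 4 mod 3 = 1; 1 ≠ 2 — holds
Fails at x = 0: LHS = (2·0³ - 2·0² + 2·0 + 2) mod 3 = 2 mod 3 = 2; 2 ≠ 2 — FAILS
It is satisfied by some integers in the range but not all.

Answer: Sometimes true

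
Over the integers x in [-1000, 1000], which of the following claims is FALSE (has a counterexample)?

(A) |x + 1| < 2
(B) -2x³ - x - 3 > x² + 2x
(A) x = 1: LHS = |1 + 1| = |2| = 2; 2 < 2 — FAILS
(B) x = 0: LHS = -2·0³ - 0 - 3 = -3, RHS = 0² + 2·0 = 0; -3 > 0 — FAILS

Answer: Both A and B are false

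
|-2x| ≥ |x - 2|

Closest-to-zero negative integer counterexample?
Testing negative integers from -1 downward:
x = -1: LHS = |-2·(-1)| = |2| = 2, RHS = |(-1) - 2| = |-3| = 3; 2 ≥ 3 — FAILS  ← closest negative counterexample to 0

Answer: x = -1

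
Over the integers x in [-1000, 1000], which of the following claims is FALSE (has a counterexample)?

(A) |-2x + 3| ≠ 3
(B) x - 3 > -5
(A) x = 0: LHS = |-2·0 + 3| = |3| = 3; 3 ≠ 3 — FAILS
(B) x = -2: LHS = (-2) - 3 = -5; -5 > -5 — FAILS

Answer: Both A and B are false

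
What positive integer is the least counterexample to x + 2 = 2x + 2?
Testing positive integers:
x = 1: LHS = 1 + 2 = 3, RHS = 2·1 + 2 = 4; 3 = 4 — FAILS  ← smallest positive counterexample

Answer: x = 1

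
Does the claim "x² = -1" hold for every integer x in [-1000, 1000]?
The claim fails at x = 0:
x = 0: LHS = 0² = 0; 0 = -1 — FAILS

Because a single integer refutes it, the statement is false.

Answer: False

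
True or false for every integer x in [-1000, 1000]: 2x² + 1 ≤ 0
The claim fails at x = 0:
x = 0: LHS = 2·0² + 1 = 1; 1 ≤ 0 — FAILS

Because a single integer refutes it, the statement is false.

Answer: False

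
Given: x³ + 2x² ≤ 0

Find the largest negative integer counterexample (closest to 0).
Testing negative integers from -1 downward:
x = -1: LHS = (-1)³ + 2·(-1)² = 1; 1 ≤ 0 — FAILS  ← closest negative counterexample to 0

Answer: x = -1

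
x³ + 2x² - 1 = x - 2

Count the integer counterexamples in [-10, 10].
Counterexamples in [-10, 10]: {-10, -9, -8, -7, -6, -5, -4, -3, -2, -1, 0, 1, 2, 3, 4, 5, 6, 7, 8, 9, 10}.

Counting them gives 21 values.

Answer: 21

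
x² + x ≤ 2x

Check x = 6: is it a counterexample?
Substitute x = 6 into the relation:
x = 6: LHS = 6² + 6 = 42, RHS = 2·6 = 12; 42 ≤ 12 — FAILS

Since the claim fails at x = 6, this value is a counterexample.

Answer: Yes, x = 6 is a counterexample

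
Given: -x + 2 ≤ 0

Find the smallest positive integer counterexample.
Testing positive integers:
x = 1: LHS = -1 + 2 = 1; 1 ≤ 0 — FAILS  ← smallest positive counterexample

Answer: x = 1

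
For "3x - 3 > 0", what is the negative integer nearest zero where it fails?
Testing negative integers from -1 downward:
x = -1: LHS = 3·(-1) - 3 = -6; -6 > 0 — FAILS  ← closest negative counterexample to 0

Answer: x = -1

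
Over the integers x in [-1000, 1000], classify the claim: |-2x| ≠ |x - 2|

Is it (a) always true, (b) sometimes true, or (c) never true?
Holds at x = 0: LHS = |-2·0| = |0| = 0, RHS = |0 - 2| = |-2| = 2; 0 ≠ 2 — holds
Fails at x = -2: LHS = |-2·(-2)| = |4| = 4, RHS = |(-2) - 2| = |-4| = 4; 4 ≠ 4 — FAILS
It is satisfied by some integers in the range but not all.

Answer: Sometimes true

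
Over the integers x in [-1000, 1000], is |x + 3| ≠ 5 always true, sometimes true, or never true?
Holds at x = 0: LHS = |0 + 3| = |3| = 3; 3 ≠ 5 — holds
Fails at x = 2: LHS = |2 + 3| = |5| = 5; 5 ≠ 5 — FAILS
It is satisfied by some integers in the range but not all.

Answer: Sometimes true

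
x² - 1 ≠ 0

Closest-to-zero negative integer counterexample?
Testing negative integers from -1 downward:
x = -1: LHS = (-1)² - 1 = 0; 0 ≠ 0 — FAILS  ← closest negative counterexample to 0

Answer: x = -1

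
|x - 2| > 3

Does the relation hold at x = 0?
x = 0: LHS = |0 - 2| = |-2| = 2; 2 > 3 — FAILS

The relation fails at x = 0, so x = 0 is a counterexample.

Answer: No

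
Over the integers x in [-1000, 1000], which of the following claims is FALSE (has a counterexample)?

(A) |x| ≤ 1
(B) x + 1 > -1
(A) x = 2: LHS = |2| = 2; 2 ≤ 1 — FAILS
(B) x = -2: LHS = (-2) + 1 = -1; -1 > -1 — FAILS

Answer: Both A and B are false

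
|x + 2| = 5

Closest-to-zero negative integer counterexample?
Testing negative integers from -1 downward:
x = -1: LHS = |(-1) + 2| = |1| = 1; 1 = 5 — FAILS  ← closest negative counterexample to 0

Answer: x = -1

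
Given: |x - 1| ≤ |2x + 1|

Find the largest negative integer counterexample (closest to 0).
Testing negative integers from -1 downward:
x = -1: LHS = |(-1) - 1| = |-2| = 2, RHS = |2·(-1) + 1| = |-1| = 1; 2 ≤ 1 — FAILS  ← closest negative counterexample to 0

Answer: x = -1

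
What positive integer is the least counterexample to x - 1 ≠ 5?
Testing positive integers:
x = 1: LHS = 1 - 1 = 0; 0 ≠ 5 — holds
x = 2: LHS = 2 - 1 = 1; 1 ≠ 5 — holds
x = 3: LHS = 3 - 1 = 2; 2 ≠ 5 — holds
x = 4: LHS = 4 - 1 = 3; 3 ≠ 5 — holds
x = 5: LHS = 5 - 1 = 4; 4 ≠ 5 — holds
x = 6: LHS = 6 - 1 = 5; 5 ≠ 5 — FAILS  ← smallest positive counterexample

Answer: x = 6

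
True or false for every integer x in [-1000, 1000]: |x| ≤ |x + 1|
The claim fails at x = -1:
x = -1: LHS = |-1| = 1, RHS = |(-1) + 1| = |0| = 0; 1 ≤ 0 — FAILS

Because a single integer refutes it, the statement is false.

Answer: False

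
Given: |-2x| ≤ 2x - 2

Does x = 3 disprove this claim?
Substitute x = 3 into the relation:
x = 3: LHS = |-2·3| = |-6| = 6, RHS = 2·3 - 2 = 4; 6 ≤ 4 — FAILS

Since the claim fails at x = 3, this value is a counterexample.

Answer: Yes, x = 3 is a counterexample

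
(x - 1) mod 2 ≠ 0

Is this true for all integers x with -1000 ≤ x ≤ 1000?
The claim fails at x = 1:
x = 1: LHS = (1 - 1) mod 2 = 0 mod 2 = 0; 0 ≠ 0 — FAILS

Because a single integer refutes it, the statement is false.

Answer: False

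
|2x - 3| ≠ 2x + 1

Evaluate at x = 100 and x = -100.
x = 100: LHS = |2·100 - 3| = |197| = 197, RHS = 2·100 + 1 = 201; 197 ≠ 201 — holds
x = -100: LHS = |2·(-100) - 3| = |-203| = 203, RHS = 2·(-100) + 1 = -199; 203 ≠ -199 — holds

Answer: Yes, holds for both x = 100 and x = -100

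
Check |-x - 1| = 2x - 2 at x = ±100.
x = 100: LHS = |-100 - 1| = |-101| = 101, RHS = 2·100 - 2 = 198; 101 = 198 — FAILS
x = -100: LHS = |-(-100) - 1| = |99| = 99, RHS = 2·(-100) - 2 = -202; 99 = -202 — FAILS

Answer: No, fails for both x = 100 and x = -100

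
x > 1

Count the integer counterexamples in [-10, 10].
Counterexamples in [-10, 10]: {-10, -9, -8, -7, -6, -5, -4, -3, -2, -1, 0, 1}.

Counting them gives 12 values.

Answer: 12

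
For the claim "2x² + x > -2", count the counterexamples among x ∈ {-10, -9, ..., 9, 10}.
Over all integers in [-10, 10], LHS − RHS is smallest at x = 0, where it equals 2:
x = 0: LHS = 2·0² + 0 = 0; 0 > -2 — holds
At the ends of the range:
x = -10: LHS = 2·(-10)² + (-10) = 190; 190 > -2 — holds
x = 10: LHS = 2·10² + 10 = 210; 210 > -2 — holds
Hence LHS − RHS is never zero or negative, i.e. LHS > RHS throughout, so the relation holds for every integer in [-10, 10].

No counterexample appears in that range.

Answer: 0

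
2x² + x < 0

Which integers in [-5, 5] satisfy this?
Over all integers in [-5, 5], LHS − RHS is smallest at x = 0, where it equals 0:
x = 0: LHS = 2·0² + 0 = 0; 0 < 0 — FAILS
At the ends of the range:
x = -5: LHS = 2·(-5)² + (-5) = 45; 45 < 0 — FAILS
x = 5: LHS = 2·5² + 5 = 55; 55 < 0 — FAILS
Hence LHS − RHS is never negative, i.e. LHS ≥ RHS throughout, so the claimed relation (<) fails for every integer in [-5, 5].

Answer: None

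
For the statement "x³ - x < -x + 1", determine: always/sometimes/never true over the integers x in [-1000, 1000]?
Holds at x = 0: LHS = 0³ - 0 = 0, RHS = -0 + 1 = 1; 0 < 1 — holds
Fails at x = 1: LHS = 1³ - 1 = 0, RHS = -1 + 1 = 0; 0 < 0 — FAILS
It is satisfied by some integers in the range but not all.

Answer: Sometimes true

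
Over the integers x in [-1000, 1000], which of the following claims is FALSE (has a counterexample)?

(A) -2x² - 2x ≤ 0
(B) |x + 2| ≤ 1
(A) Over all integers in [-1000, 1000], LHS − RHS is largest at x = 0, where it equals 0:
x = 0: LHS = -2·0² - 2·0 = 0; 0 ≤ 0 — holds
At the ends of the range:
x = -1000: LHS = -2·(-1000)² - 2·(-1000) = -1998000; -1998000 ≤ 0 — holds
x = 1000: LHS = -2·1000² - 2·1000 = -2002000; -2002000 ≤ 0 — holds
Hence LHS − RHS is never positive, i.e. LHS ≤ RHS throughout, so the relation holds for every integer in [-1000, 1000].

(B) x = 0: LHS = |0 + 2| = |2| = 2; 2 ≤ 1 — FAILS

Only (B) has a counterexample.

Answer: B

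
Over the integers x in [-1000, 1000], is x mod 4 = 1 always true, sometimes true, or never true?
Holds at x = 1: LHS = 1 mod 4 = 1; 1 = 1 — holds
Fails at x = 0: LHS = 0 mod 4 = 0; 0 = 1 — FAILS
It is satisfied by some integers in the range but not all.

Answer: Sometimes true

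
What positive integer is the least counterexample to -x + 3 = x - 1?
Testing positive integers:
x = 1: LHS = -1 + 3 = 2, RHS = 1 - 1 = 0; 2 = 0 — FAILS  ← smallest positive counterexample

Answer: x = 1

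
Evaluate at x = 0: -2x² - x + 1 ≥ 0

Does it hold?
x = 0: LHS = -2·0² - 0 + 1 = 1; 1 ≥ 0 — holds

The relation is satisfied at x = 0.

Answer: Yes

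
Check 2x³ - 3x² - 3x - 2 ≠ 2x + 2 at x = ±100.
x = 100: LHS = 2·100³ - 3·100² - 3·100 - 2 = 1969698, RHS = 2·100 + 2 = 202; 1969698 ≠ 202 — holds
x = -100: LHS = 2·(-100)³ - 3·(-100)² - 3·(-100) - 2 = -2029702, RHS = 2·(-100) + 2 = -198; -2029702 ≠ -198 — holds

Answer: Yes, holds for both x = 100 and x = -100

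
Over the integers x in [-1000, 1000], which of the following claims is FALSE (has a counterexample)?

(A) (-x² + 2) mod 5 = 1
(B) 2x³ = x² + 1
(A) x = 0: LHS = (-0² + 2) mod 5 = 2 mod 5 = 2; 2 = 1 — FAILS
(B) x = 0: LHS = 2·0³ = 0, RHS = 0² + 1 = 1; 0 = 1 — FAILS

Answer: Both A and B are false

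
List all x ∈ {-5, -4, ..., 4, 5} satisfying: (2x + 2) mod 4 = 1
For a polynomial with integer coefficients, its value mod 4 depends only on x mod 4, so it suffices to check one representative of each residue class, x = 0, 1, 2, 3:
x = 0: LHS = (2·0 + 2) mod 4 = 2 mod 4 = 2; 2 = 1 — FAILS
x = 1: LHS = (2·1 + 2) mod 4 = 4 mod 4 = 0; 0 = 1 — FAILS
x = 2: LHS = (2·2 + 2) mod 4 = 6 mod 4 = 2; 2 = 1 — FAILS
x = 3: LHS = (2·3 + 2) mod 4 = 8 mod 4 = 0; 0 = 1 — FAILS
The relation fails in every residue class, so the claimed relation (=) fails for every integer in [-5, 5].

Answer: None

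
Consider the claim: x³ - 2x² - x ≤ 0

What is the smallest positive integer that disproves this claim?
Testing positive integers:
x = 1: LHS = 1³ - 2·1² - 1 = -2; -2 ≤ 0 — holds
x = 2: LHS = 2³ - 2·2² - 2 = -2; -2 ≤ 0 — holds
x = 3: LHS = 3³ - 2·3² - 3 = 6; 6 ≤ 0 — FAILS  ← smallest positive counterexample

Answer: x = 3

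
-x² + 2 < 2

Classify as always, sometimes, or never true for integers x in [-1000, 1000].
Holds at x = 1: LHS = -1² + 2 = 1; 1 < 2 — holds
Fails at x = 0: LHS = -0² + 2 = 2; 2 < 2 — FAILS
It is satisfied by some integers in the range but not all.

Answer: Sometimes true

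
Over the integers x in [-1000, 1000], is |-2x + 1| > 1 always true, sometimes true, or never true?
Holds at x = -1: LHS = |-2·(-1) + 1| = |3| = 3; 3 > 1 — holds
Fails at x = 0: LHS = |-2·0 + 1| = |1| = 1; 1 > 1 — FAILS
It is satisfied by some integers in the range but not all.

Answer: Sometimes true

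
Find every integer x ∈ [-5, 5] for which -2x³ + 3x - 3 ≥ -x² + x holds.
Holds for: {-5, -4, -3, -2}
Fails for: {-1, 0, 1, 2, 3, 4, 5}

Answer: {-5, -4, -3, -2}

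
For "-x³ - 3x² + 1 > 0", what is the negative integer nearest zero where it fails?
Testing negative integers from -1 downward:
x = -1: LHS = -(-1)³ - 3·(-1)² + 1 = -1; -1 > 0 — FAILS  ← closest negative counterexample to 0

Answer: x = -1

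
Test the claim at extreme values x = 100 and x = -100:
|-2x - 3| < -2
x = 100: LHS = |-2·100 - 3| = |-203| = 203; 203 < -2 — FAILS
x = -100: LHS = |-2·(-100) - 3| = |197| = 197; 197 < -2 — FAILS

Answer: No, fails for both x = 100 and x = -100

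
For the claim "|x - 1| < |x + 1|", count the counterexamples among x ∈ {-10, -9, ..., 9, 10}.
Counterexamples in [-10, 10]: {-10, -9, -8, -7, -6, -5, -4, -3, -2, -1, 0}.

Counting them gives 11 values.

Answer: 11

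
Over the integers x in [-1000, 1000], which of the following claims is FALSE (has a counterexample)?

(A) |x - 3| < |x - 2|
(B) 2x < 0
(A) x = 0: LHS = |0 - 3| = |-3| = 3, RHS = |0 - 2| = |-2| = 2; 3 < 2 — FAILS
(B) x = 0: LHS = 2·0 = 0; 0 < 0 — FAILS

Answer: Both A and B are false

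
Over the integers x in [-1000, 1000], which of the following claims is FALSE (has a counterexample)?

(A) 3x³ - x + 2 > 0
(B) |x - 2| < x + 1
(A) x = -1: LHS = 3·(-1)³ - (-1) + 2 = 0; 0 > 0 — FAILS
(B) x = 0: LHS = |0 - 2| = |-2| = 2, RHS = 0 + 1 = 1; 2 < 1 — FAILS

Answer: Both A and B are false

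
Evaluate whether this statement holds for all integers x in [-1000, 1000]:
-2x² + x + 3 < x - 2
The claim fails at x = 0:
x = 0: LHS = -2·0² + 0 + 3 = 3, RHS = 0 - 2 = -2; 3 < -2 — FAILS

Because a single integer refutes it, the statement is false.

Answer: False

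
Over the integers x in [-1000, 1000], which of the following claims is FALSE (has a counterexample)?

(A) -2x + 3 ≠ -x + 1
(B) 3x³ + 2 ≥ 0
(A) x = 2: LHS = -2·2 + 3 = -1, RHS = -2 + 1 = -1; -1 ≠ -1 — FAILS
(B) x = -1: LHS = 3·(-1)³ + 2 = -1; -1 ≥ 0 — FAILS

Answer: Both A and B are false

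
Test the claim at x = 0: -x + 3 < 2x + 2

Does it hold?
x = 0: LHS = -0 + 3 = 3, RHS = 2·0 + 2 = 2; 3 < 2 — FAILS

The relation fails at x = 0, so x = 0 is a counterexample.

Answer: No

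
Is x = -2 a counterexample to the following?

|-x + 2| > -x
Substitute x = -2 into the relation:
x = -2: LHS = |-(-2) + 2| = |4| = 4, RHS = -(-2) = 2; 4 > 2 — holds

The relation holds at x = -2, so it is not a counterexample.

Answer: No, x = -2 is not a counterexample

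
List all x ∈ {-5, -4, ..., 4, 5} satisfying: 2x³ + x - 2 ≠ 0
Track d = LHS − RHS over the integers in [-5, 5]. Equality would need d = 0, but d changes sign only between consecutive integers, jumping over 0:
x = 0: LHS = 2·0³ + 0 - 2 = -2; -2 ≠ 0 — holds  (d = -2)
x = 1: LHS = 2·1³ + 1 - 2 = 1; 1 ≠ 0 — holds  (d = 1)
Away from these crossings d keeps a constant sign, and checking every integer in [-5, 5] confirms d ≠ 0 throughout. Hence the two sides are never equal, so the relation holds for every integer in [-5, 5].

Answer: All integers in [-5, 5]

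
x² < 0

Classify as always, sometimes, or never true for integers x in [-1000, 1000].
Over all integers in [-1000, 1000], LHS − RHS is smallest at x = 0, where it equals 0:
x = 0: LHS = 0² = 0; 0 < 0 — FAILS
At the ends of the range:
x = -1000: LHS = (-1000)² = 1000000; 1000000 < 0 — FAILS
x = 1000: LHS = 1000² = 1000000; 1000000 < 0 — FAILS
Hence LHS − RHS is never negative, i.e. LHS ≥ RHS throughout, so the claimed relation (<) fails for every integer in [-1000, 1000].

No integer in the range satisfies it.

Answer: Never true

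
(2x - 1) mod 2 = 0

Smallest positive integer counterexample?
Testing positive integers:
x = 1: LHS = (2·1 - 1) mod 2 = 1 mod 2 = 1; 1 = 0 — FAILS  ← smallest positive counterexample

Answer: x = 1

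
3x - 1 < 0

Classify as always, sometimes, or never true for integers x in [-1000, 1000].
Holds at x = 0: LHS = 3·0 - 1 = -1; -1 < 0 — holds
Fails at x = 1: LHS = 3·1 - 1 = 2; 2 < 0 — FAILS
It is satisfied by some integers in the range but not all.

Answer: Sometimes true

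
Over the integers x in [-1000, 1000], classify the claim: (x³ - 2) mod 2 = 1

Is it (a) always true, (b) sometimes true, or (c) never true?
Holds at x = 1: LHS = (1³ - 2) mod 2 = (-1) mod 2 = 1; 1 = 1 — holds
Fails at x = 0: LHS = (0³ - 2) mod 2 = (-2) mod 2 = 0; 0 = 1 — FAILS
It is satisfied by some integers in the range but not all.

Answer: Sometimes true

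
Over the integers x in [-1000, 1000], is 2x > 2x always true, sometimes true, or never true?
Over all integers in [-1000, 1000], LHS − RHS is largest at x = 0, where it equals 0:
x = 0: LHS = 2·0 = 0, RHS = 2·0 = 0; 0 > 0 — FAILS
At the ends of the range:
x = -1000: LHS = 2·(-1000) = -2000, RHS = 2·(-1000) = -2000; -2000 > -2000 — FAILS
x = 1000: LHS = 2·1000 = 2000, RHS = 2·1000 = 2000; 2000 > 2000 — FAILS
Hence LHS − RHS is never positive, i.e. LHS ≤ RHS throughout, so the claimed relation (>) fails for every integer in [-1000, 1000].

No integer in the range satisfies it.

Answer: Never true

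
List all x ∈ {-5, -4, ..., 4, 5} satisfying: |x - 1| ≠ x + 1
Holds for: {-5, -4, -3, -2, -1, 1, 2, 3, 4, 5}
Fails for: {0}

Answer: {-5, -4, -3, -2, -1, 1, 2, 3, 4, 5}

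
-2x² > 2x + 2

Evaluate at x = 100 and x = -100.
x = 100: LHS = -2·100² = -20000, RHS = 2·100 + 2 = 202; -20000 > 202 — FAILS
x = -100: LHS = -2·(-100)² = -20000, RHS = 2·(-100) + 2 = -198; -20000 > -198 — FAILS

Answer: No, fails for both x = 100 and x = -100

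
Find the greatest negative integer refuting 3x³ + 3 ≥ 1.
Testing negative integers from -1 downward:
x = -1: LHS = 3·(-1)³ + 3 = 0; 0 ≥ 1 — FAILS  ← closest negative counterexample to 0

Answer: x = -1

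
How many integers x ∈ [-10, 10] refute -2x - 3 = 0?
Counterexamples in [-10, 10]: {-10, -9, -8, -7, -6, -5, -4, -3, -2, -1, 0, 1, 2, 3, 4, 5, 6, 7, 8, 9, 10}.

Counting them gives 21 values.

Answer: 21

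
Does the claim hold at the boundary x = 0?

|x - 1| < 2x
x = 0: LHS = |0 - 1| = |-1| = 1, RHS = 2·0 = 0; 1 < 0 — FAILS

The relation fails at x = 0, so x = 0 is a counterexample.

Answer: No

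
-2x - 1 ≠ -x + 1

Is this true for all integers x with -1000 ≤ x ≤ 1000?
The claim fails at x = -2:
x = -2: LHS = -2·(-2) - 1 = 3, RHS = -(-2) + 1 = 3; 3 ≠ 3 — FAILS

Because a single integer refutes it, the statement is false.

Answer: False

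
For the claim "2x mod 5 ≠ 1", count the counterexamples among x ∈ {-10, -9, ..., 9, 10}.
Counterexamples in [-10, 10]: {-7, -2, 3, 8}.

Counting them gives 4 values.

Answer: 4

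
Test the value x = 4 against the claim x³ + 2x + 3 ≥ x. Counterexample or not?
Substitute x = 4 into the relation:
x = 4: LHS = 4³ + 2·4 + 3 = 75; 75 ≥ 4 — holds

The claim holds here, so x = 4 is not a counterexample. (A counterexample exists elsewhere, e.g. x = -2.)

Answer: No, x = 4 is not a counterexample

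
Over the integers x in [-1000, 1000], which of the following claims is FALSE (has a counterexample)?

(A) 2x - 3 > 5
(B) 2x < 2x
(A) x = 0: LHS = 2·0 - 3 = -3; -3 > 5 — FAILS
(B) x = 0: LHS = 2·0 = 0, RHS = 2·0 = 0; 0 < 0 — FAILS

Answer: Both A and B are false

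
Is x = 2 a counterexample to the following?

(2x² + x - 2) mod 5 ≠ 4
Substitute x = 2 into the relation:
x = 2: LHS = (2·2² + 2 - 2) mod 5 = 8 mod 5 = 3; 3 ≠ 4 — holds

The claim holds here, so x = 2 is not a counterexample. (A counterexample exists elsewhere, e.g. x = -1.)

Answer: No, x = 2 is not a counterexample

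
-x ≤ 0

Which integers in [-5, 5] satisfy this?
Holds for: {0, 1, 2, 3, 4, 5}
Fails for: {-5, -4, -3, -2, -1}

Answer: {0, 1, 2, 3, 4, 5}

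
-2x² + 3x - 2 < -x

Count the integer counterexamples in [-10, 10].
Counterexamples in [-10, 10]: {1}.

Counting them gives 1 values.

Answer: 1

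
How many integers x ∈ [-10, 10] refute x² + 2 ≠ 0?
Over all integers in [-10, 10], LHS − RHS is always positive; it is smallest at x = 0, where it equals 2:
x = 0: LHS = 0² + 2 = 2; 2 ≠ 0 — holds
At the ends of the range:
x = -10: LHS = (-10)² + 2 = 102; 102 ≠ 0 — holds
x = 10: LHS = 10² + 2 = 102; 102 ≠ 0 — holds
Hence LHS − RHS is never 0, i.e. the two sides are never equal, so the relation holds for every integer in [-10, 10].

No counterexample appears in that range.

Answer: 0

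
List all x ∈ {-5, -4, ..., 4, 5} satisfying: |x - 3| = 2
Holds for: {1, 5}
Fails for: {-5, -4, -3, -2, -1, 0, 2, 3, 4}

Answer: {1, 5}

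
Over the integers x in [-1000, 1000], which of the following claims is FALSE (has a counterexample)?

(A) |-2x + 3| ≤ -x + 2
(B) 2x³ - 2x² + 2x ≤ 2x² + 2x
(A) x = 0: LHS = |-2·0 + 3| = |3| = 3, RHS = -0 + 2 = 2; 3 ≤ 2 — FAILS
(B) x = 3: LHS = 2·3³ - 2·3² + 2·3 = 42, RHS = 2·3² + 2·3 = 24; 42 ≤ 24 — FAILS

Answer: Both A and B are false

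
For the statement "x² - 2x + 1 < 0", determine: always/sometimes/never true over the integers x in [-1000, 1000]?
Over all integers in [-1000, 1000], LHS − RHS is smallest at x = 1, where it equals 0:
x = 1: LHS = 1² - 2·1 + 1 = 0; 0 < 0 — FAILS
At the ends of the range:
x = -1000: LHS = (-1000)² - 2·(-1000) + 1 = 1002001; 1002001 < 0 — FAILS
x = 1000: LHS = 1000² - 2·1000 + 1 = 998001; 998001 < 0 — FAILS
Hence LHS − RHS is never negative, i.e. LHS ≥ RHS throughout, so the claimed relation (<) fails for every integer in [-1000, 1000].

No integer in the range satisfies it.

Answer: Never true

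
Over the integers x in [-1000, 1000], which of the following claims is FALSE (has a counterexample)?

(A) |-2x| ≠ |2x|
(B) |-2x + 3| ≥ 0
(A) x = 0: LHS = |-2·0| = |0| = 0, RHS = |2·0| = |0| = 0; 0 ≠ 0 — FAILS

(B) An absolute value is never negative, so the left side is ≥ 0 for every x, while the right side is 0. Tightest case in [-1000, 1000] is x = 1:
x = 1: LHS = |-2·1 + 3| = |1| = 1; 1 ≥ 0 — holds
Hence LHS − RHS is never negative, i.e. LHS ≥ RHS throughout, so the relation holds for every integer in [-1000, 1000].

Only (A) has a counterexample.

Answer: A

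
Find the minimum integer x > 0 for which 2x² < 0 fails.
Testing positive integers:
x = 1: LHS = 2·1² = 2; 2 < 0 — FAILS  ← smallest positive counterexample

Answer: x = 1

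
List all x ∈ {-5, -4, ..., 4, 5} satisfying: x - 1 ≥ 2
Holds for: {3, 4, 5}
Fails for: {-5, -4, -3, -2, -1, 0, 1, 2}

Answer: {3, 4, 5}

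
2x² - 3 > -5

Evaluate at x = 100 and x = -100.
x = 100: LHS = 2·100² - 3 = 19997; 19997 > -5 — holds
x = -100: LHS = 2·(-100)² - 3 = 19997; 19997 > -5 — holds

Answer: Yes, holds for both x = 100 and x = -100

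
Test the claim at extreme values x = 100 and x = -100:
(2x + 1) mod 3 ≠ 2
x = 100: LHS = (2·100 + 1) mod 3 = 201 mod 3 = 0; 0 ≠ 2 — holds
x = -100: LHS = (2·(-100) + 1) mod 3 = (-199) mod 3 = 2; 2 ≠ 2 — FAILS

Answer: Partially: holds for x = 100, fails for x = -100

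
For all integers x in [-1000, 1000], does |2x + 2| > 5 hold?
The claim fails at x = 0:
x = 0: LHS = |2·0 + 2| = |2| = 2; 2 > 5 — FAILS

Because a single integer refutes it, the statement is false.

Answer: False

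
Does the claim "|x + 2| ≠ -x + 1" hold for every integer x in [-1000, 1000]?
Track d = LHS − RHS over the integers in [-1000, 1000]. Equality would need d = 0, but d changes sign only between consecutive integers, jumping over 0:
x = -1: LHS = |(-1) + 2| = |1| = 1, RHS = -(-1) + 1 = 2; 1 ≠ 2 — holds  (d = -1)
x = 0: LHS = |0 + 2| = |2| = 2, RHS = -0 + 1 = 1; 2 ≠ 1 — holds  (d = 1)
Away from these crossings d keeps a constant sign, and checking every integer in [-1000, 1000] confirms d ≠ 0 throughout. Hence the two sides are never equal, so the relation holds for every integer in [-1000, 1000].

No counterexample exists.

Answer: True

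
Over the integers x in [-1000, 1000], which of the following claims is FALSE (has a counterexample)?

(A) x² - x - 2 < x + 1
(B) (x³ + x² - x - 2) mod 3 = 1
(A) x = -1: LHS = (-1)² - (-1) - 2 = 0, RHS = (-1) + 1 = 0; 0 < 0 — FAILS
(B) x = 1: LHS = (1³ + 1² - 1 - 2) mod 3 = (-1) mod 3 = 2; 2 = 1 — FAILS

Answer: Both A and B are false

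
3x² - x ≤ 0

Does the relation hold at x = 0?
x = 0: LHS = 3·0² - 0 = 0; 0 ≤ 0 — holds

The relation is satisfied at x = 0.

Answer: Yes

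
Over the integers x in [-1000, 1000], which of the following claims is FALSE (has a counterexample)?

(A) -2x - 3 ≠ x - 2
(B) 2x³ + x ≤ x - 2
(A) Track d = LHS − RHS over the integers in [-1000, 1000]. Equality would need d = 0, but d changes sign only between consecutive integers, jumping over 0:
x = -1: LHS = -2·(-1) - 3 = -1, RHS = (-1) - 2 = -3; -1 ≠ -3 — holds  (d = 2)
x = 0: LHS = -2·0 - 3 = -3, RHS = 0 - 2 = -2; -3 ≠ -2 — holds  (d = -1)
Away from these crossings d keeps a constant sign, and checking every integer in [-1000, 1000] confirms d ≠ 0 throughout. Hence the two sides are never equal, so the relation holds for every integer in [-1000, 1000].

(B) x = 0: LHS = 2·0³ + 0 = 0, RHS = 0 - 2 = -2; 0 ≤ -2 — FAILS

Only (B) has a counterexample.

Answer: B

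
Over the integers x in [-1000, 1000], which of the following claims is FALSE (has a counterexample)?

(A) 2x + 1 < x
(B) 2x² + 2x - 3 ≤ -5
(A) x = 0: LHS = 2·0 + 1 = 1; 1 < 0 — FAILS
(B) x = 0: LHS = 2·0² + 2·0 - 3 = -3; -3 ≤ -5 — FAILS

Answer: Both A and B are false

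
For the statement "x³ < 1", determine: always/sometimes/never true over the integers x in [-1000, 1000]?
Holds at x = 0: LHS = 0³ = 0; 0 < 1 — holds
Fails at x = 1: LHS = 1³ = 1; 1 < 1 — FAILS
It is satisfied by some integers in the range but not all.

Answer: Sometimes true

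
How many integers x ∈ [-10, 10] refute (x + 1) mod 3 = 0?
Counterexamples in [-10, 10]: {-9, -8, -6, -5, -3, -2, 0, 1, 3, 4, 6, 7, 9, 10}.

Counting them gives 14 values.

Answer: 14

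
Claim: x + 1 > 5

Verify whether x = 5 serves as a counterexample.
Substitute x = 5 into the relation:
x = 5: LHS = 5 + 1 = 6; 6 > 5 — holds

The claim holds here, so x = 5 is not a counterexample. (A counterexample exists elsewhere, e.g. x = 0.)

Answer: No, x = 5 is not a counterexample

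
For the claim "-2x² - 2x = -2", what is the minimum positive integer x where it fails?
Testing positive integers:
x = 1: LHS = -2·1² - 2·1 = -4; -4 = -2 — FAILS  ← smallest positive counterexample

Answer: x = 1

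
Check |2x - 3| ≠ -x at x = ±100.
x = 100: LHS = |2·100 - 3| = |197| = 197; 197 ≠ -100 — holds
x = -100: LHS = |2·(-100) - 3| = |-203| = 203, RHS = -(-100) = 100; 203 ≠ 100 — holds

Answer: Yes, holds for both x = 100 and x = -100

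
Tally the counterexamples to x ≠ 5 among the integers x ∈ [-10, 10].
Counterexamples in [-10, 10]: {5}.

Counting them gives 1 values.

Answer: 1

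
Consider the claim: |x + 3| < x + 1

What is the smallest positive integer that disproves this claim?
Testing positive integers:
x = 1: LHS = |1 + 3| = |4| = 4, RHS = 1 + 1 = 2; 4 < 2 — FAILS  ← smallest positive counterexample

Answer: x = 1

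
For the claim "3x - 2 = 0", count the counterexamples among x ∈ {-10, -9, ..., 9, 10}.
Counterexamples in [-10, 10]: {-10, -9, -8, -7, -6, -5, -4, -3, -2, -1, 0, 1, 2, 3, 4, 5, 6, 7, 8, 9, 10}.

Counting them gives 21 values.

Answer: 21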